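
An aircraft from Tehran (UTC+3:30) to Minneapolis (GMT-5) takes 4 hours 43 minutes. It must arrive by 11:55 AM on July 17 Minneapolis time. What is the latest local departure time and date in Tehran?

3:42 PM on Jul 17

Target arrival in UTC: 11:55 AM + 5:00 = 4:55 PM on Jul 17.
Subtract 4 hours and 43 minutes → departure 12:12 PM UTC on Jul 17.
Tehran is UTC+3:30: 12:12 PM + 3:30 = 3:42 PM on Jul 17.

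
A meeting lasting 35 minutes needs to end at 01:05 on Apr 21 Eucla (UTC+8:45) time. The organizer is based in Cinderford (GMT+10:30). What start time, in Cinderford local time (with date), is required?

Target end time in UTC: 01:05 − 8:45 = 16:20 on Apr 20.
Subtract 35 minutes → start 15:45 UTC on Apr 20.
Cinderford is UTC+10:30: 15:45 + 10:30 = 02:15 on Apr 21.

02:15 on Apr 21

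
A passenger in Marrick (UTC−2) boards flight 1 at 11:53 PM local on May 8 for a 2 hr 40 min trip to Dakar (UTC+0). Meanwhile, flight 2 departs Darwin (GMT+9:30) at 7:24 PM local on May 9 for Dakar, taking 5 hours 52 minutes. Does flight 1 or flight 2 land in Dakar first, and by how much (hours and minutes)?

the first, by 11 hours 13 minutes

Flight 1 in UTC: 11:53 PM + 2:00 = 1:53 AM on May 9.
+2 hours and 40 minutes → arrive 4:33 AM UTC on May 9.
Flight 2 in UTC: 7:24 PM − 9:30 = 9:54 AM on May 9.
+5 hours 52 minutes → arrive 3:46 PM UTC on May 9.
Flight 1 lands earlier by 11 hours 13 minutes.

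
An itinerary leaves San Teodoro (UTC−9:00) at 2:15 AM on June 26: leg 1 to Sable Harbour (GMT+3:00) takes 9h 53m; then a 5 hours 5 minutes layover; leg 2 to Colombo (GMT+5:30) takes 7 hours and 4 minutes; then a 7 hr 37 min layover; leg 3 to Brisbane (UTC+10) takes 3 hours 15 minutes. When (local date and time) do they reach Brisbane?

Convert departure to UTC: 2:15 AM + 9:00 = 11:15 AM UTC on Jun 26.
Add 9 hours and 53 minutes leg 1 → 9:08 PM UTC.
Add 5 hours 5 minutes layover in Sable Harbour → 2:13 AM UTC (Jun 27).
Add 7 hours and 4 minutes leg 2 → 9:17 AM UTC.
Add 7 hours and 37 minutes layover in Colombo → 4:54 PM UTC.
Add 3 hours 15 minutes leg 3 → 8:09 PM UTC.
Brisbane is UTC+10:00, so local arrival = 8:09 PM + 10:00 = 6:09 AM on Jun 28.

6:09 AM on June 28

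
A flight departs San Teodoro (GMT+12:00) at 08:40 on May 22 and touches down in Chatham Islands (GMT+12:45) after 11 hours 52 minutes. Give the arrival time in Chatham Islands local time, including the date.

21:17 on May 22

Convert departure to UTC: 08:40 − 12:00 = 20:40 UTC on May 21.
Add 11 hours 52 minutes travel time → 08:32 UTC (May 22).
Chatham Islands is UTC+12:45, so local arrival = 08:32 + 12:45 = 21:17 on May 22.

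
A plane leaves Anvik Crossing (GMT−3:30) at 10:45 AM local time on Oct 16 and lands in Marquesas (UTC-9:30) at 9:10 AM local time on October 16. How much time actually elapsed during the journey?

Marquesas is 6:00 behind Anvik Crossing.
Clock-face elapsed time (ignoring zones) is −1 hour 35 minutes.
Actual elapsed = −1 hour 35 minutes + 6:00 = 4 hours 25 minutes.

4 hours 25 minutes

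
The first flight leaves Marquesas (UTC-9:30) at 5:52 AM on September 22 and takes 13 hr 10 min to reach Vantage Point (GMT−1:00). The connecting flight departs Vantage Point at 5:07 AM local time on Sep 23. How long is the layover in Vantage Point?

1 hour 35 minutes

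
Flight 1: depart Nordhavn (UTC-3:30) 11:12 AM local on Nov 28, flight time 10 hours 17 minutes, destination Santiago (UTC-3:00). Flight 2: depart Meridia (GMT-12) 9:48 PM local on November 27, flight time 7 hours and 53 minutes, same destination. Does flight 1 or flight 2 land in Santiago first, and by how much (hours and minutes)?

the second, by 7 hours 18 minutes

Flight 1 in UTC: 11:12 AM + 3:30 = 2:42 PM on Nov 28.
+10 hours 17 minutes → arrive 12:59 AM UTC on Nov 29.
Flight 2 in UTC: 9:48 PM + 12:00 = 9:48 AM on Nov 28.
+7 hours and 53 minutes → arrive 5:41 PM UTC on Nov 28.
Flight 2 lands earlier by 7 hours 18 minutes.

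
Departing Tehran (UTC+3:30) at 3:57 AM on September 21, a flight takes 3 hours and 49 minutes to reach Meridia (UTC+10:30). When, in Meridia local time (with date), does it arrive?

Convert departure to UTC: 3:57 AM − 3:30 = 12:27 AM UTC on Sep 21.
Add 3 hours 49 minutes travel time → 4:16 AM UTC.
Meridia is UTC+10:30, so local arrival = 4:16 AM + 10:30 = 2:46 PM on Sep 21.

2:46 PM on Sep 21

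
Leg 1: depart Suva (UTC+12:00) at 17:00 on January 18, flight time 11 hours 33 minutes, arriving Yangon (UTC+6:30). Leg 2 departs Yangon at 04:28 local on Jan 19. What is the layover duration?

Convert departure to UTC: 17:00 − 12:00 = 05:00 UTC on Jan 18.
Add 11 hours and 33 minutes flight time → 16:33 UTC.
Yangon is UTC+6:30, so local arrival = 16:33 + 6:30 = 23:03 on Jan 18.
Layover = 04:28 − 23:03 (+1 day) = 5 hours 25 minutes.

5 hours 25 minutes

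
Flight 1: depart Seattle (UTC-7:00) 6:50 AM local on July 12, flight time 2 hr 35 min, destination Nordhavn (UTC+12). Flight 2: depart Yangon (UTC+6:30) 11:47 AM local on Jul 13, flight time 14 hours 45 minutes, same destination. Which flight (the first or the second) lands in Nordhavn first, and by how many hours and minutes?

Flight 1 in UTC: 6:50 AM + 7:00 = 1:50 PM on Jul 12.
+2 hours and 35 minutes → arrive 4:25 PM UTC on Jul 12.
Flight 2 in UTC: 11:47 AM − 6:30 = 5:17 AM on Jul 13.
+14 hours 45 minutes → arrive 8:02 PM UTC on Jul 13.
Flight 1 lands earlier by 27 hours 37 minutes.

the first, by 27 hours 37 minutes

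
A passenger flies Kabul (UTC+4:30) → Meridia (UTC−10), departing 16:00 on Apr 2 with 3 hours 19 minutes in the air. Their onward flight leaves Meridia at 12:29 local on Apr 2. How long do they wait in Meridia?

Convert departure to UTC: 16:00 − 4:30 = 11:30 UTC on Apr 2.
Add 3 hours and 19 minutes flight time → 14:49 UTC.
Meridia is UTC−10:00, so local arrival = 14:49 − 10:00 = 04:49 on Apr 2.
Layover = 12:29 − 04:49 = 7 hours 40 minutes.

7 hours 40 minutes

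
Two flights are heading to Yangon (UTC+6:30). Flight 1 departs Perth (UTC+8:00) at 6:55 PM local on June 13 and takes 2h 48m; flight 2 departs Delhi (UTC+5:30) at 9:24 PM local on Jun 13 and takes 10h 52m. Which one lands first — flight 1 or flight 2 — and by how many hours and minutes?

Flight 1 in UTC: 6:55 PM − 8:00 = 10:55 AM on Jun 13.
+2 hours and 48 minutes → arrive 1:43 PM UTC on Jun 13.
Flight 2 in UTC: 9:24 PM − 5:30 = 3:54 PM on Jun 13.
+10 hours 52 minutes → arrive 2:46 AM UTC on Jun 14.
Flight 1 lands earlier by 13 hours 3 minutes.

the first, by 13 hours 3 minutes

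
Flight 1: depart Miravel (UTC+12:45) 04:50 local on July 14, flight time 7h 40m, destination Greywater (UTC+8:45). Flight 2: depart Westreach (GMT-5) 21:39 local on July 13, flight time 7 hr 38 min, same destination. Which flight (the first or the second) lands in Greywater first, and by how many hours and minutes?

Flight 1 in UTC: 04:50 − 12:45 = 16:05 on Jul 13.
+7 hours 40 minutes → arrive 23:45 UTC on Jul 13.
Flight 2 in UTC: 21:39 + 5:00 = 02:39 on Jul 14.
+7 hours and 38 minutes → arrive 10:17 UTC on Jul 14.
Flight 1 lands earlier by 10 hours 32 minutes.

the first, by 10 hours 32 minutes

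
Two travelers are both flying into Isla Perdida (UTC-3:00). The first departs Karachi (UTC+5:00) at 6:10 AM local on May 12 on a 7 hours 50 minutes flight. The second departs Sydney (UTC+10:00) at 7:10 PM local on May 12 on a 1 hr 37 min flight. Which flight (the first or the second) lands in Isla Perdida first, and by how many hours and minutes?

the first, by 1 hour 47 minutes

Flight 1 in UTC: 6:10 AM − 5:00 = 1:10 AM on May 12.
+7 hours and 50 minutes → arrive 9:00 AM UTC on May 12.
Flight 2 in UTC: 7:10 PM − 10:00 = 9:10 AM on May 12.
+1 hour and 37 minutes → arrive 10:47 AM UTC on May 12.
Flight 1 lands earlier by 1 hour 47 minutes.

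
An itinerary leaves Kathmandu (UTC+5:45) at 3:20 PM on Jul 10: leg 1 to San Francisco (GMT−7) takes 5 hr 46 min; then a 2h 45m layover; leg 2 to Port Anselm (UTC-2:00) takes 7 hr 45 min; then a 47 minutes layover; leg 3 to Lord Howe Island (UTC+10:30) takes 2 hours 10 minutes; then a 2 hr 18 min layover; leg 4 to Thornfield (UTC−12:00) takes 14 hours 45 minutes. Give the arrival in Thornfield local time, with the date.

9:51 AM on July 11

Convert departure to UTC: 3:20 PM − 5:45 = 9:35 AM UTC on Jul 10.
Add 5 hours and 46 minutes leg 1 → 3:21 PM UTC.
Add 2 hours 45 minutes layover in San Francisco → 6:06 PM UTC.
Add 7 hours and 45 minutes leg 2 → 1:51 AM UTC (Jul 11).
Add 47 minutes layover in Port Anselm → 2:38 AM UTC.
Add 2 hours and 10 minutes leg 3 → 4:48 AM UTC.
Add 2 hours and 18 minutes layover in Lord Howe Island → 7:06 AM UTC.
Add 14 hours and 45 minutes leg 4 → 9:51 PM UTC.
Thornfield is UTC−12:00, so local arrival = 9:51 PM − 12:00 = 9:51 AM on Jul 11.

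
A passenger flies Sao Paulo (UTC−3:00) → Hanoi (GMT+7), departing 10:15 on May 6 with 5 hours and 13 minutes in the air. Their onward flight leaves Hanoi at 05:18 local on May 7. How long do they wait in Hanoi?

Convert departure to UTC: 10:15 + 3:00 = 13:15 UTC on May 6.
Add 5 hours 13 minutes flight time → 18:28 UTC.
Hanoi is UTC+7:00, so local arrival = 18:28 + 7:00 = 01:28 on May 7.
Layover = 05:18 − 01:28 = 3 hours 50 minutes.

3 hours 50 minutes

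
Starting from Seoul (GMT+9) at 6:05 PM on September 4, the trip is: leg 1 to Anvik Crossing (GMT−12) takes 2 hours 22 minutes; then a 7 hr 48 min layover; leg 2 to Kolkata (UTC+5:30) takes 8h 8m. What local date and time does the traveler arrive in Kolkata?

8:53 AM on September 5

Convert departure to UTC: 6:05 PM − 9:00 = 9:05 AM UTC on Sep 4.
Add 2 hours and 22 minutes leg 1 → 11:27 AM UTC.
Add 7 hours 48 minutes layover in Anvik Crossing → 7:15 PM UTC.
Add 8 hours 8 minutes leg 2 → 3:23 AM UTC (Sep 5).
Kolkata is UTC+5:30, so local arrival = 3:23 AM + 5:30 = 8:53 AM on Sep 5.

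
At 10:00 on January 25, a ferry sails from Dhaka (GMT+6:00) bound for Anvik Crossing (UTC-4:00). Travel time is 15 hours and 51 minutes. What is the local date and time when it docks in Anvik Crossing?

Convert departure to UTC: 10:00 − 6:00 = 04:00 UTC on Jan 25.
Add 15 hours and 51 minutes travel time → 19:51 UTC.
Anvik Crossing is UTC−4:00, so local arrival = 19:51 − 4:00 = 15:51 on Jan 25.

15:51 on Jan 25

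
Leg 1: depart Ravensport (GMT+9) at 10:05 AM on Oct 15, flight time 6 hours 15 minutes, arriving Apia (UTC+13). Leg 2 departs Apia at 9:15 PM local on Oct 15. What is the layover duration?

Convert departure to UTC: 10:05 AM − 9:00 = 1:05 AM UTC on Oct 15.
Add 6 hours and 15 minutes flight time → 7:20 AM UTC.
Apia is UTC+13:00, so local arrival = 7:20 AM + 13:00 = 8:20 PM on Oct 15.
Layover = 9:15 PM − 8:20 PM = 55 minutes.

55 minutes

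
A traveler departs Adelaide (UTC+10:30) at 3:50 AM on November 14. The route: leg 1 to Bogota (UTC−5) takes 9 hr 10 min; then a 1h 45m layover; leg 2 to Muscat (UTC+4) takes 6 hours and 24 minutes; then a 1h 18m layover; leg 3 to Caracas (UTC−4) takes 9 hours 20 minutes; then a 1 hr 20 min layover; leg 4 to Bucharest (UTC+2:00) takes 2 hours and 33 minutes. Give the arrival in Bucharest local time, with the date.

Convert departure to UTC: 3:50 AM − 10:30 = 5:20 PM UTC on Nov 13.
Add 9 hours and 10 minutes leg 1 → 2:30 AM UTC (Nov 14).
Add 1 hour 45 minutes layover in Bogota → 4:15 AM UTC.
Add 6 hours and 24 minutes leg 2 → 10:39 AM UTC.
Add 1 hour 18 minutes layover in Muscat → 11:57 AM UTC.
Add 9 hours and 20 minutes leg 3 → 9:17 PM UTC.
Add 1 hour 20 minutes layover in Caracas → 10:37 PM UTC.
Add 2 hours 33 minutes leg 4 → 1:10 AM UTC (Nov 15).
Bucharest is UTC+2:00, so local arrival = 1:10 AM + 2:00 = 3:10 AM on Nov 15.

3:10 AM on November 15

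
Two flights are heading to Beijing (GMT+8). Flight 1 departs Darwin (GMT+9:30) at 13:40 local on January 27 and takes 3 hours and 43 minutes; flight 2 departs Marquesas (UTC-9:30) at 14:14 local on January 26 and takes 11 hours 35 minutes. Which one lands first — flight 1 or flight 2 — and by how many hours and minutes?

Flight 1 in UTC: 13:40 − 9:30 = 04:10 on Jan 27.
+3 hours and 43 minutes → arrive 07:53 UTC on Jan 27.
Flight 2 in UTC: 14:14 + 9:30 = 23:44 on Jan 26.
+11 hours 35 minutes → arrive 11:19 UTC on Jan 27.
Flight 1 lands earlier by 3 hours 26 minutes.

the first, by 3 hours 26 minutes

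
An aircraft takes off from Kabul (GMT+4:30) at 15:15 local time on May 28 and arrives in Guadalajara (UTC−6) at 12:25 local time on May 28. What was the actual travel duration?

7 hours 40 minutes

Guadalajara is 10:30 behind Kabul.
Clock-face elapsed time (ignoring zones) is −2 hours 50 minutes.
Actual elapsed = −2 hours 50 minutes + 10:30 = 7 hours 40 minutes.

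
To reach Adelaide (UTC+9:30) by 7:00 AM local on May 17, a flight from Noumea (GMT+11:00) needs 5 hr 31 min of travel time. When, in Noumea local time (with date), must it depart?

Target arrival in UTC: 7:00 AM − 9:30 = 9:30 PM on May 16.
Subtract 5 hours 31 minutes → departure 3:59 PM UTC on May 16.
Noumea is UTC+11:00: 3:59 PM + 11:00 = 2:59 AM on May 17.

2:59 AM on May 17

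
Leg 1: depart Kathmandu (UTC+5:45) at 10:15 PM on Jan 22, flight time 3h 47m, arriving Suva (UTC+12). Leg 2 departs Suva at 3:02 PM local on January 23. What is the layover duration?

Convert departure to UTC: 10:15 PM − 5:45 = 4:30 PM UTC on Jan 22.
Add 3 hours 47 minutes flight time → 8:17 PM UTC.
Suva is UTC+12:00, so local arrival = 8:17 PM + 12:00 = 8:17 AM on Jan 23.
Layover = 3:02 PM − 8:17 AM = 6 hours 45 minutes.

6 hours 45 minutes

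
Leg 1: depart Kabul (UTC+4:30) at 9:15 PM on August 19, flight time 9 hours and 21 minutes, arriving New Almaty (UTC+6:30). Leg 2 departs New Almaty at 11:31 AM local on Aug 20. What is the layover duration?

2 hours 55 minutes

Convert departure to UTC: 9:15 PM − 4:30 = 4:45 PM UTC on Aug 19.
Add 9 hours and 21 minutes flight time → 2:06 AM UTC (Aug 20).
New Almaty is UTC+6:30, so local arrival = 2:06 AM + 6:30 = 8:36 AM on Aug 20.
Layover = 11:31 AM − 8:36 AM = 2 hours 55 minutes.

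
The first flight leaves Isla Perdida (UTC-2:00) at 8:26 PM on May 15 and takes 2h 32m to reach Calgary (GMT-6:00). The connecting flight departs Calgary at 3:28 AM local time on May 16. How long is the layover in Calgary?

8 hours 30 minutes

Convert departure to UTC: 8:26 PM + 2:00 = 10:26 PM UTC on May 15.
Add 2 hours and 32 minutes flight time → 12:58 AM UTC (May 16).
Calgary is UTC−6:00, so local arrival = 12:58 AM − 6:00 = 6:58 PM on May 15.
Layover = 3:28 AM − 6:58 PM (+1 day) = 8 hours 30 minutes.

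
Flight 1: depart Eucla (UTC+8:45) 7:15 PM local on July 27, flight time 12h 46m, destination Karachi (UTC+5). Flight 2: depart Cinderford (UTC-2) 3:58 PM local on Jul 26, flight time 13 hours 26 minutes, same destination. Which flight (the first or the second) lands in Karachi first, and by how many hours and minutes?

Flight 1 in UTC: 7:15 PM − 8:45 = 10:30 AM on Jul 27.
+12 hours 46 minutes → arrive 11:16 PM UTC on Jul 27.
Flight 2 in UTC: 3:58 PM + 2:00 = 5:58 PM on Jul 26.
+13 hours 26 minutes → arrive 7:24 AM UTC on Jul 27.
Flight 2 lands earlier by 15 hours 52 minutes.

the second, by 15 hours 52 minutes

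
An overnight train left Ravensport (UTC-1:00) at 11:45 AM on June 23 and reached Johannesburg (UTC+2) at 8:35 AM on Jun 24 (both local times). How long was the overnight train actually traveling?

17 hours 50 minutes

Johannesburg is 3:00 ahead of Ravensport.
Clock-face elapsed time (ignoring zones) is 20 hours 50 minutes.
Actual elapsed = 20 hours 50 minutes − 3:00 = 17 hours 50 minutes.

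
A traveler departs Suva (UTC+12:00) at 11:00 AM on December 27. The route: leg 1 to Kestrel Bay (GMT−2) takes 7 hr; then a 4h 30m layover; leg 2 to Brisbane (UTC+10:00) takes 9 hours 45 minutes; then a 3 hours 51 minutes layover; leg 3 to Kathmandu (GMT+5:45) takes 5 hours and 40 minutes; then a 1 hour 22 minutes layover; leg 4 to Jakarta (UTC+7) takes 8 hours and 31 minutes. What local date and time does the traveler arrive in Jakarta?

10:39 PM on December 28

Convert departure to UTC: 11:00 AM − 12:00 = 11:00 PM UTC on Dec 26.
Add 7 hours leg 1 → 6:00 AM UTC (Dec 27).
Add 4 hours and 30 minutes layover in Kestrel Bay → 10:30 AM UTC.
Add 9 hours and 45 minutes leg 2 → 8:15 PM UTC.
Add 3 hours and 51 minutes layover in Brisbane → 12:06 AM UTC (Dec 28).
Add 5 hours 40 minutes leg 3 → 5:46 AM UTC.
Add 1 hour and 22 minutes layover in Kathmandu → 7:08 AM UTC.
Add 8 hours and 31 minutes leg 4 → 3:39 PM UTC.
Jakarta is UTC+7:00, so local arrival = 3:39 PM + 7:00 = 10:39 PM on Dec 28.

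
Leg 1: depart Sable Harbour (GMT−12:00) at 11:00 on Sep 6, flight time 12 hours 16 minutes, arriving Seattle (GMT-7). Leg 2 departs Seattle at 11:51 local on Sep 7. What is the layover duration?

7 hours 35 minutes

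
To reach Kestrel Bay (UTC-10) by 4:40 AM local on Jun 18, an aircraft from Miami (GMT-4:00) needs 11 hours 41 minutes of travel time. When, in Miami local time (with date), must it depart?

10:59 PM on June 17

Target arrival in UTC: 4:40 AM + 10:00 = 2:40 PM on Jun 18.
Subtract 11 hours and 41 minutes → departure 2:59 AM UTC on Jun 18.
Miami is UTC−4:00: 2:59 AM − 4:00 = 10:59 PM on Jun 17.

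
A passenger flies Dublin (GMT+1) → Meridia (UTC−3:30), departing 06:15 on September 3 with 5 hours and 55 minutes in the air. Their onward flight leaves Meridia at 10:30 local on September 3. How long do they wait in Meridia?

Convert departure to UTC: 06:15 − 1:00 = 05:15 UTC on Sep 3.
Add 5 hours 55 minutes flight time → 11:10 UTC.
Meridia is UTC−3:30, so local arrival = 11:10 − 3:30 = 07:40 on Sep 3.
Layover = 10:30 − 07:40 = 2 hours 50 minutes.

2 hours 50 minutes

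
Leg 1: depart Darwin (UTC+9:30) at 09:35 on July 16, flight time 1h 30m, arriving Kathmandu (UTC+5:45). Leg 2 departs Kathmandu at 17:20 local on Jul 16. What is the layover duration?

10 hours

Convert departure to UTC: 09:35 − 9:30 = 00:05 UTC on Jul 16.
Add 1 hour 30 minutes flight time → 01:35 UTC.
Kathmandu is UTC+5:45, so local arrival = 01:35 + 5:45 = 07:20 on Jul 16.
Layover = 17:20 − 07:20 = 10 hours.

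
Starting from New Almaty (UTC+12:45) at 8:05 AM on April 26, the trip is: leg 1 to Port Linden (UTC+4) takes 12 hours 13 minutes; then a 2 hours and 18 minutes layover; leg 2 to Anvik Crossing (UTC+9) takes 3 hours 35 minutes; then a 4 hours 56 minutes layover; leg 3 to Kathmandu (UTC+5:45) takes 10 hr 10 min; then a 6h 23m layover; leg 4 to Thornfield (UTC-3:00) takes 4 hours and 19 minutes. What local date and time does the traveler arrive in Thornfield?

12:14 PM on April 27

Convert departure to UTC: 8:05 AM − 12:45 = 7:20 PM UTC on Apr 25.
Add 12 hours and 13 minutes leg 1 → 7:33 AM UTC (Apr 26).
Add 2 hours and 18 minutes layover in Port Linden → 9:51 AM UTC.
Add 3 hours 35 minutes leg 2 → 1:26 PM UTC.
Add 4 hours and 56 minutes layover in Anvik Crossing → 6:22 PM UTC.
Add 10 hours 10 minutes leg 3 → 4:32 AM UTC (Apr 27).
Add 6 hours and 23 minutes layover in Kathmandu → 10:55 AM UTC.
Add 4 hours 19 minutes leg 4 → 3:14 PM UTC.
Thornfield is UTC−3:00, so local arrival = 3:14 PM − 3:00 = 12:14 PM on Apr 27.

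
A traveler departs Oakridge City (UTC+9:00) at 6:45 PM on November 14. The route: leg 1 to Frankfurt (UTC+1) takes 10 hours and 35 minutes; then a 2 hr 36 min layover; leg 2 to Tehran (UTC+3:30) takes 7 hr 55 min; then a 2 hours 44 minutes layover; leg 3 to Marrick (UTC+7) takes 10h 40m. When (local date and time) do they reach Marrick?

Convert departure to UTC: 6:45 PM − 9:00 = 9:45 AM UTC on Nov 14.
Add 10 hours 35 minutes leg 1 → 8:20 PM UTC.
Add 2 hours and 36 minutes layover in Frankfurt → 10:56 PM UTC.
Add 7 hours and 55 minutes leg 2 → 6:51 AM UTC (Nov 15).
Add 2 hours and 44 minutes layover in Tehran → 9:35 AM UTC.
Add 10 hours and 40 minutes leg 3 → 8:15 PM UTC.
Marrick is UTC+7:00, so local arrival = 8:15 PM + 7:00 = 3:15 AM on Nov 16.

3:15 AM on November 16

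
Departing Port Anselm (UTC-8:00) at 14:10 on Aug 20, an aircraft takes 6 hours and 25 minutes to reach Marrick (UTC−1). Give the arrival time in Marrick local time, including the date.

Convert departure to UTC: 14:10 + 8:00 = 22:10 UTC on Aug 20.
Add 6 hours 25 minutes travel time → 04:35 UTC (Aug 21).
Marrick is UTC−1:00, so local arrival = 04:35 − 1:00 = 03:35 on Aug 21.

03:35 on August 21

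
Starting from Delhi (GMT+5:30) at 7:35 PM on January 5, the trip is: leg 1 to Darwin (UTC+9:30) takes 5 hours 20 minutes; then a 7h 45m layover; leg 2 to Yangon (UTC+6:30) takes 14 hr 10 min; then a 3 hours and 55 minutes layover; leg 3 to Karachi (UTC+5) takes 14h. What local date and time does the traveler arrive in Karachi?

Convert departure to UTC: 7:35 PM − 5:30 = 2:05 PM UTC on Jan 5.
Add 5 hours and 20 minutes leg 1 → 7:25 PM UTC.
Add 7 hours and 45 minutes layover in Darwin → 3:10 AM UTC (Jan 6).
Add 14 hours and 10 minutes leg 2 → 5:20 PM UTC.
Add 3 hours and 55 minutes layover in Yangon → 9:15 PM UTC.
Add 14 hours leg 3 → 11:15 AM UTC (Jan 7).
Karachi is UTC+5:00, so local arrival = 11:15 AM + 5:00 = 4:15 PM on Jan 7.

4:15 PM on January 7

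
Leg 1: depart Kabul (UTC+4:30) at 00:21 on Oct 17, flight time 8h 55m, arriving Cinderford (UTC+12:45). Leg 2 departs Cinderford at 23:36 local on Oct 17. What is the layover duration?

Convert departure to UTC: 00:21 − 4:30 = 19:51 UTC on Oct 16.
Add 8 hours 55 minutes flight time → 04:46 UTC (Oct 17).
Cinderford is UTC+12:45, so local arrival = 04:46 + 12:45 = 17:31 on Oct 17.
Layover = 23:36 − 17:31 = 6 hours 5 minutes.

6 hours 5 minutes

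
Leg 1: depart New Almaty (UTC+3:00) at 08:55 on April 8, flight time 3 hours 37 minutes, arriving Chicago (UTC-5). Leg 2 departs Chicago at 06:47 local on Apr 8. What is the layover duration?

2 hours 15 minutes

Convert departure to UTC: 08:55 − 3:00 = 05:55 UTC on Apr 8.
Add 3 hours 37 minutes flight time → 09:32 UTC.
Chicago is UTC−5:00, so local arrival = 09:32 − 5:00 = 04:32 on Apr 8.
Layover = 06:47 − 04:32 = 2 hours 15 minutes.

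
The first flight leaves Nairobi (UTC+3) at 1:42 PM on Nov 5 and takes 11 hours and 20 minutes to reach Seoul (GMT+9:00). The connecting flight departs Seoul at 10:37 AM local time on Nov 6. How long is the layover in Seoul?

Convert departure to UTC: 1:42 PM − 3:00 = 10:42 AM UTC on Nov 5.
Add 11 hours 20 minutes flight time → 10:02 PM UTC.
Seoul is UTC+9:00, so local arrival = 10:02 PM + 9:00 = 7:02 AM on Nov 6.
Layover = 10:37 AM − 7:02 AM = 3 hours 35 minutes.

3 hours 35 minutes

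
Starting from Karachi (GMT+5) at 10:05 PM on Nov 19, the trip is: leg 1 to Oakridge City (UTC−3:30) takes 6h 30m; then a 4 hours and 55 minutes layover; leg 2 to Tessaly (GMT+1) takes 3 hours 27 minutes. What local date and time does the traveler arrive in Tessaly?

8:57 AM on November 20

Convert departure to UTC: 10:05 PM − 5:00 = 5:05 PM UTC on Nov 19.
Add 6 hours 30 minutes leg 1 → 11:35 PM UTC.
Add 4 hours and 55 minutes layover in Oakridge City → 4:30 AM UTC (Nov 20).
Add 3 hours 27 minutes leg 2 → 7:57 AM UTC.
Tessaly is UTC+1:00, so local arrival = 7:57 AM + 1:00 = 8:57 AM on Nov 20.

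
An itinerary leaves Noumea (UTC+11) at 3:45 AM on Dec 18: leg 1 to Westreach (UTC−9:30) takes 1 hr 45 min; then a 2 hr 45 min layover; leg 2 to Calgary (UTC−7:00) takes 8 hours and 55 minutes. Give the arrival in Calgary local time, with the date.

11:10 PM on December 17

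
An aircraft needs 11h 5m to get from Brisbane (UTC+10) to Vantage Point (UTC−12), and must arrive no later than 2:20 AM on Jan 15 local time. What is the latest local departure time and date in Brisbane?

Target arrival in UTC: 2:20 AM + 12:00 = 2:20 PM on Jan 15.
Subtract 11 hours and 5 minutes → departure 3:15 AM UTC on Jan 15.
Brisbane is UTC+10:00: 3:15 AM + 10:00 = 1:15 PM on Jan 15.

1:15 PM on January 15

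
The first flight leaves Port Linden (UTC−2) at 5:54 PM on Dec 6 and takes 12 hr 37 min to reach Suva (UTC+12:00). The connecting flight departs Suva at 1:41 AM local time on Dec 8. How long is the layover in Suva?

5 hours 10 minutes

Convert departure to UTC: 5:54 PM + 2:00 = 7:54 PM UTC on Dec 6.
Add 12 hours 37 minutes flight time → 8:31 AM UTC (Dec 7).
Suva is UTC+12:00, so local arrival = 8:31 AM + 12:00 = 8:31 PM on Dec 7.
Layover = 1:41 AM − 8:31 PM (+1 day) = 5 hours 10 minutes.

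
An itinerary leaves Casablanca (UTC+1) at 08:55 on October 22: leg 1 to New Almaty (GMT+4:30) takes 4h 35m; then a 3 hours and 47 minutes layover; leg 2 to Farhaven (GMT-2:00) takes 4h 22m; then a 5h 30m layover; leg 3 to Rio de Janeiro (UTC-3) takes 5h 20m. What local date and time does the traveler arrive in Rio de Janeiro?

04:29 on October 23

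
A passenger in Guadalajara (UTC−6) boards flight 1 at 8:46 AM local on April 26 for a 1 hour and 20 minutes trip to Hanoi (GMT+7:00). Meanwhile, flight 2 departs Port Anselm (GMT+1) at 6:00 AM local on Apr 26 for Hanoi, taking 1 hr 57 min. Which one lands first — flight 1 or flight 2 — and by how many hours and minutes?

Flight 1 in UTC: 8:46 AM + 6:00 = 2:46 PM on Apr 26.
+1 hour and 20 minutes → arrive 4:06 PM UTC on Apr 26.
Flight 2 in UTC: 6:00 AM − 1:00 = 5:00 AM on Apr 26.
+1 hour 57 minutes → arrive 6:57 AM UTC on Apr 26.
Flight 2 lands earlier by 9 hours 9 minutes.

the second, by 9 hours 9 minutes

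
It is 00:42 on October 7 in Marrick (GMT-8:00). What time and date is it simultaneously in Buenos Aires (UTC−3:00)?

05:42 on October 7

Buenos Aires is 5:00 ahead of Marrick.
Shift by the zone difference: 00:42 + 5:00 = 05:42 on Oct 7 in Buenos Aires.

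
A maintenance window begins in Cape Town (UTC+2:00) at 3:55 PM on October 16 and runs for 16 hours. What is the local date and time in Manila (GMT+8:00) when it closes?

1:55 PM on October 17

Manila is 6:00 ahead of Cape Town.
After 16 hours it is 7:55 AM (Oct 17) in Cape Town.
Shift by the zone difference: 7:55 AM + 6:00 = 1:55 PM on Oct 17 in Manila.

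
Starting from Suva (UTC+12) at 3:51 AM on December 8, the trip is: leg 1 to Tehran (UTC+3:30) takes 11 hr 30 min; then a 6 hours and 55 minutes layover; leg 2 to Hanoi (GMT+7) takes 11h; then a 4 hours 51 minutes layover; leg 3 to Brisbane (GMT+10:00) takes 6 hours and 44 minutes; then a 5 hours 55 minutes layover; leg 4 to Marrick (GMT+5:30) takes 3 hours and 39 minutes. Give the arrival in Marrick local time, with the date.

Convert departure to UTC: 3:51 AM − 12:00 = 3:51 PM UTC on Dec 7.
Add 11 hours 30 minutes leg 1 → 3:21 AM UTC (Dec 8).
Add 6 hours 55 minutes layover in Tehran → 10:16 AM UTC.
Add 11 hours leg 2 → 9:16 PM UTC.
Add 4 hours 51 minutes layover in Hanoi → 2:07 AM UTC (Dec 9).
Add 6 hours 44 minutes leg 3 → 8:51 AM UTC.
Add 5 hours 55 minutes layover in Brisbane → 2:46 PM UTC.
Add 3 hours 39 minutes leg 4 → 6:25 PM UTC.
Marrick is UTC+5:30, so local arrival = 6:25 PM + 5:30 = 11:55 PM on Dec 9.

11:55 PM on December 9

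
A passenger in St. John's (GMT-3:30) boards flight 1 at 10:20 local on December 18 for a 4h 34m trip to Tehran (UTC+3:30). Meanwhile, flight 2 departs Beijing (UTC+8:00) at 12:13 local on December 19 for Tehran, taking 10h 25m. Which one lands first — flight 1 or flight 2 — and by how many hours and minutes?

the first, by 20 hours 14 minutes

Flight 1 in UTC: 10:20 + 3:30 = 13:50 on Dec 18.
+4 hours 34 minutes → arrive 18:24 UTC on Dec 18.
Flight 2 in UTC: 12:13 − 8:00 = 04:13 on Dec 19.
+10 hours and 25 minutes → arrive 14:38 UTC on Dec 19.
Flight 1 lands earlier by 20 hours 14 minutes.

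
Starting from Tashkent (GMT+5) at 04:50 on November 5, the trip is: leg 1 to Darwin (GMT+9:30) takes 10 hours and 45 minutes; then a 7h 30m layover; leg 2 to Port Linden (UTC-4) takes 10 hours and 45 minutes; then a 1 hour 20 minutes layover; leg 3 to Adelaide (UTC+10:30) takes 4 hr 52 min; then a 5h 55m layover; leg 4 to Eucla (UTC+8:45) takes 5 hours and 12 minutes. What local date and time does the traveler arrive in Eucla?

Convert departure to UTC: 04:50 − 5:00 = 23:50 UTC on Nov 4.
Add 10 hours 45 minutes leg 1 → 10:35 UTC (Nov 5).
Add 7 hours and 30 minutes layover in Darwin → 18:05 UTC.
Add 10 hours 45 minutes leg 2 → 04:50 UTC (Nov 6).
Add 1 hour and 20 minutes layover in Port Linden → 06:10 UTC.
Add 4 hours and 52 minutes leg 3 → 11:02 UTC.
Add 5 hours and 55 minutes layover in Adelaide → 16:57 UTC.
Add 5 hours and 12 minutes leg 4 → 22:09 UTC.
Eucla is UTC+8:45, so local arrival = 22:09 + 8:45 = 06:54 on Nov 7.

06:54 on November 7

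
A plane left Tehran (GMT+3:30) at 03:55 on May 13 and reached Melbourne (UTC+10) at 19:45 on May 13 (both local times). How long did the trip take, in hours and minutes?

Departure in UTC: 03:55 − 3:30 = 00:25 on May 13.
Arrival in UTC: 19:45 − 10:00 = 09:45 on May 13.
Elapsed = 09:45 − 00:25 = 9 hours 20 minutes.

9 hours 20 minutes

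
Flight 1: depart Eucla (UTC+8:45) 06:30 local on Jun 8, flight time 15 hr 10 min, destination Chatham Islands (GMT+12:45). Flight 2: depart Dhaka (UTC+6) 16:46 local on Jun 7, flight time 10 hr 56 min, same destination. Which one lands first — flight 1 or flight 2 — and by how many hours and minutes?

the second, by 15 hours 13 minutes

Flight 1 in UTC: 06:30 − 8:45 = 21:45 on Jun 7.
+15 hours 10 minutes → arrive 12:55 UTC on Jun 8.
Flight 2 in UTC: 16:46 − 6:00 = 10:46 on Jun 7.
+10 hours 56 minutes → arrive 21:42 UTC on Jun 7.
Flight 2 lands earlier by 15 hours 13 minutes.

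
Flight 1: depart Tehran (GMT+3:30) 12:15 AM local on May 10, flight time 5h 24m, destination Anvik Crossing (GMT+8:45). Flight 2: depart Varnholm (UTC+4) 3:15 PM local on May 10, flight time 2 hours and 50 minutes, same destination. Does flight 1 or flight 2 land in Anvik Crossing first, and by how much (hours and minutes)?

the first, by 11 hours 56 minutes

Flight 1 in UTC: 12:15 AM − 3:30 = 8:45 PM on May 9.
+5 hours 24 minutes → arrive 2:09 AM UTC on May 10.
Flight 2 in UTC: 3:15 PM − 4:00 = 11:15 AM on May 10.
+2 hours 50 minutes → arrive 2:05 PM UTC on May 10.
Flight 1 lands earlier by 11 hours 56 minutes.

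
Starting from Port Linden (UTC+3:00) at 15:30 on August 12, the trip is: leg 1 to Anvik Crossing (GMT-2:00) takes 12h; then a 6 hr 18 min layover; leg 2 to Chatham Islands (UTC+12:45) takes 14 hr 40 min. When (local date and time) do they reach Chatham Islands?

10:13 on Aug 14

Convert departure to UTC: 15:30 − 3:00 = 12:30 UTC on Aug 12.
Add 12 hours leg 1 → 00:30 UTC (Aug 13).
Add 6 hours 18 minutes layover in Anvik Crossing → 06:48 UTC.
Add 14 hours and 40 minutes leg 2 → 21:28 UTC.
Chatham Islands is UTC+12:45, so local arrival = 21:28 + 12:45 = 10:13 on Aug 14.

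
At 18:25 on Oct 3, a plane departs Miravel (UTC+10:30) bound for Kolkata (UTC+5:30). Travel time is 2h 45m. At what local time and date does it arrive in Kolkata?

16:10 on October 3

Kolkata is 5:00 behind Miravel.
After 2 hours and 45 minutes it is 21:10 in Miravel.
Shift by the zone difference: 21:10 − 5:00 = 16:10 on Oct 3 in Kolkata.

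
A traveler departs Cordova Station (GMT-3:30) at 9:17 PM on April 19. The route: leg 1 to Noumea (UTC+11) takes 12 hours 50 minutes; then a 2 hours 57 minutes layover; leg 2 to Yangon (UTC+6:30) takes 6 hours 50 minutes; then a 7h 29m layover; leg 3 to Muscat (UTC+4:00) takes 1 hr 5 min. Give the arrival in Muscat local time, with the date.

Convert departure to UTC: 9:17 PM + 3:30 = 12:47 AM UTC on Apr 20.
Add 12 hours and 50 minutes leg 1 → 1:37 PM UTC.
Add 2 hours 57 minutes layover in Noumea → 4:34 PM UTC.
Add 6 hours and 50 minutes leg 2 → 11:24 PM UTC.
Add 7 hours and 29 minutes layover in Yangon → 6:53 AM UTC (Apr 21).
Add 1 hour and 5 minutes leg 3 → 7:58 AM UTC.
Muscat is UTC+4:00, so local arrival = 7:58 AM + 4:00 = 11:58 AM on Apr 21.

11:58 AM on April 21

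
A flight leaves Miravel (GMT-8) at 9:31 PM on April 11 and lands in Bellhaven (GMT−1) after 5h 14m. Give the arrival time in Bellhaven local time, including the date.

9:45 AM on Apr 12

Bellhaven is 7:00 ahead of Miravel.
After 5 hours and 14 minutes it is 2:45 AM (Apr 12) in Miravel.
Shift by the zone difference: 2:45 AM + 7:00 = 9:45 AM on Apr 12 in Bellhaven.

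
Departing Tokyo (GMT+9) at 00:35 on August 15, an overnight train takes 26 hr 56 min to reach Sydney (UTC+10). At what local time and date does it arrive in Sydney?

Convert departure to UTC: 00:35 − 9:00 = 15:35 UTC on Aug 14.
Add 26 hours 56 minutes travel time → 18:31 UTC (Aug 15).
Sydney is UTC+10:00, so local arrival = 18:31 + 10:00 = 04:31 on Aug 16.

04:31 on August 16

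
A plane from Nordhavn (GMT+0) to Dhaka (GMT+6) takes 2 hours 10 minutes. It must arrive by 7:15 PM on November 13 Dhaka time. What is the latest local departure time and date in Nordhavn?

Target arrival in UTC: 7:15 PM − 6:00 = 1:15 PM on Nov 13.
Subtract 2 hours and 10 minutes → departure 11:05 AM UTC on Nov 13.
Nordhavn is UTC+0, so departure is 11:05 AM on Nov 13.

11:05 AM on Nov 13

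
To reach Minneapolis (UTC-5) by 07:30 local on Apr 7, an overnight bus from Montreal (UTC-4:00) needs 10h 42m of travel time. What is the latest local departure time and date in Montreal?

Target arrival in UTC: 07:30 + 5:00 = 12:30 on Apr 7.
Subtract 10 hours and 42 minutes → departure 01:48 UTC on Apr 7.
Montreal is UTC−4:00: 01:48 − 4:00 = 21:48 on Apr 6.

21:48 on April 6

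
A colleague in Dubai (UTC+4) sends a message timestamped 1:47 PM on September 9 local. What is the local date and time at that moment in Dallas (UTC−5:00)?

4:47 AM on September 9

In UTC: 1:47 PM − 4:00 = 9:47 AM on Sep 9.
Dallas is UTC−5:00: 9:47 AM − 5:00 = 4:47 AM on Sep 9.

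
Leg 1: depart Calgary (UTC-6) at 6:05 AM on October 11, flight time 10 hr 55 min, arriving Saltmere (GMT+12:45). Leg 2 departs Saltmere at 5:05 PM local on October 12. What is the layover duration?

5 hours 20 minutes

Convert departure to UTC: 6:05 AM + 6:00 = 12:05 PM UTC on Oct 11.
Add 10 hours 55 minutes flight time → 11:00 PM UTC.
Saltmere is UTC+12:45, so local arrival = 11:00 PM + 12:45 = 11:45 AM on Oct 12.
Layover = 5:05 PM − 11:45 AM = 5 hours 20 minutes.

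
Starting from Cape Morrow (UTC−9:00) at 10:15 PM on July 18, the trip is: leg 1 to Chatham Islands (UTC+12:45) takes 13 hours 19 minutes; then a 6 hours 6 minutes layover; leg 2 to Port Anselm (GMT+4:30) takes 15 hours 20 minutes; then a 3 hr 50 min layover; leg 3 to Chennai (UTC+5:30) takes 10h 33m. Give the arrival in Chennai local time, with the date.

1:53 PM on Jul 21

Convert departure to UTC: 10:15 PM + 9:00 = 7:15 AM UTC on Jul 19.
Add 13 hours 19 minutes leg 1 → 8:34 PM UTC.
Add 6 hours 6 minutes layover in Chatham Islands → 2:40 AM UTC (Jul 20).
Add 15 hours and 20 minutes leg 2 → 6:00 PM UTC.
Add 3 hours and 50 minutes layover in Port Anselm → 9:50 PM UTC.
Add 10 hours and 33 minutes leg 3 → 8:23 AM UTC (Jul 21).
Chennai is UTC+5:30, so local arrival = 8:23 AM + 5:30 = 1:53 PM on Jul 21.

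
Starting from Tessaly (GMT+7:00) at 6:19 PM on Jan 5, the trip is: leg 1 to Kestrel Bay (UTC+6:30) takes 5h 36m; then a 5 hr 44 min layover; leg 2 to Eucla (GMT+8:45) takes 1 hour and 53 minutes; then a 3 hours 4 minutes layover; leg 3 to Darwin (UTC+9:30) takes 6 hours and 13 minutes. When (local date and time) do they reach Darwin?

7:19 PM on Jan 6

Convert departure to UTC: 6:19 PM − 7:00 = 11:19 AM UTC on Jan 5.
Add 5 hours 36 minutes leg 1 → 4:55 PM UTC.
Add 5 hours and 44 minutes layover in Kestrel Bay → 10:39 PM UTC.
Add 1 hour and 53 minutes leg 2 → 12:32 AM UTC (Jan 6).
Add 3 hours and 4 minutes layover in Eucla → 3:36 AM UTC.
Add 6 hours 13 minutes leg 3 → 9:49 AM UTC.
Darwin is UTC+9:30, so local arrival = 9:49 AM + 9:30 = 7:19 PM on Jan 6.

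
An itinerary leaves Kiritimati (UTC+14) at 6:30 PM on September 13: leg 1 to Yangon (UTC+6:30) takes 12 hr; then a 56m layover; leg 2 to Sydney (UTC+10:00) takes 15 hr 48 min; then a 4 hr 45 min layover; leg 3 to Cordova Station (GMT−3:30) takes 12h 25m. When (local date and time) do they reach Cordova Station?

Convert departure to UTC: 6:30 PM − 14:00 = 4:30 AM UTC on Sep 13.
Add 12 hours leg 1 → 4:30 PM UTC.
Add 56 minutes layover in Yangon → 5:26 PM UTC.
Add 15 hours 48 minutes leg 2 → 9:14 AM UTC (Sep 14).
Add 4 hours 45 minutes layover in Sydney → 1:59 PM UTC.
Add 12 hours and 25 minutes leg 3 → 2:24 AM UTC (Sep 15).
Cordova Station is UTC−3:30, so local arrival = 2:24 AM − 3:30 = 10:54 PM on Sep 14.

10:54 PM on September 14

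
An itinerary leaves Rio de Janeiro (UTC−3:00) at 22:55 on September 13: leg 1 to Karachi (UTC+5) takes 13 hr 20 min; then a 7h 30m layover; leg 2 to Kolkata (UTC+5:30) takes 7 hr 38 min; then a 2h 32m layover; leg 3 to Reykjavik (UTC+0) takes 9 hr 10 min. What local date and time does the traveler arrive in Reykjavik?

18:05 on September 15

Convert departure to UTC: 22:55 + 3:00 = 01:55 UTC on Sep 14.
Add 13 hours and 20 minutes leg 1 → 15:15 UTC.
Add 7 hours 30 minutes layover in Karachi → 22:45 UTC.
Add 7 hours and 38 minutes leg 2 → 06:23 UTC (Sep 15).
Add 2 hours 32 minutes layover in Kolkata → 08:55 UTC.
Add 9 hours and 10 minutes leg 3 → 18:05 UTC.
Reykjavik is UTC+0, so local arrival is the same: 18:05 on Sep 15.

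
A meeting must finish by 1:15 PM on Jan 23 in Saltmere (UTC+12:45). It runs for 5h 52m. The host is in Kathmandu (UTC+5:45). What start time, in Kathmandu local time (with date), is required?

12:23 AM on Jan 23

Target end time in UTC: 1:15 PM − 12:45 = 12:30 AM on Jan 23.
Subtract 5 hours 52 minutes → start 6:38 PM UTC on Jan 22.
Kathmandu is UTC+5:45: 6:38 PM + 5:45 = 12:23 AM on Jan 23.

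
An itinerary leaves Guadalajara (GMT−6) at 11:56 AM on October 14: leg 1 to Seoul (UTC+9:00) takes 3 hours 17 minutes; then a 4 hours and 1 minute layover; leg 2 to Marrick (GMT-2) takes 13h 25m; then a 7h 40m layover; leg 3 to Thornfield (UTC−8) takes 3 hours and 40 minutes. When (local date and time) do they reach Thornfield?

5:59 PM on October 15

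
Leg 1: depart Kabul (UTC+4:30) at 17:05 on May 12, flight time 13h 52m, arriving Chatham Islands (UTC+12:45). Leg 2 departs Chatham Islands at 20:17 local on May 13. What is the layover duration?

5 hours 5 minutes

Convert departure to UTC: 17:05 − 4:30 = 12:35 UTC on May 12.
Add 13 hours 52 minutes flight time → 02:27 UTC (May 13).
Chatham Islands is UTC+12:45, so local arrival = 02:27 + 12:45 = 15:12 on May 13.
Layover = 20:17 − 15:12 = 5 hours 5 minutes.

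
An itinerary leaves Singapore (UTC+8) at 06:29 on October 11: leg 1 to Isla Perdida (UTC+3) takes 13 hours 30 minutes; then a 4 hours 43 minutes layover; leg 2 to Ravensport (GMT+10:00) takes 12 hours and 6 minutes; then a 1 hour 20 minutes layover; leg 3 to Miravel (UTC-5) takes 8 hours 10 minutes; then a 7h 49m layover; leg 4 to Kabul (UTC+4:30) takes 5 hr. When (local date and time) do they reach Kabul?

Convert departure to UTC: 06:29 − 8:00 = 22:29 UTC on Oct 10.
Add 13 hours and 30 minutes leg 1 → 11:59 UTC (Oct 11).
Add 4 hours 43 minutes layover in Isla Perdida → 16:42 UTC.
Add 12 hours 6 minutes leg 2 → 04:48 UTC (Oct 12).
Add 1 hour 20 minutes layover in Ravensport → 06:08 UTC.
Add 8 hours 10 minutes leg 3 → 14:18 UTC.
Add 7 hours 49 minutes layover in Miravel → 22:07 UTC.
Add 5 hours leg 4 → 03:07 UTC (Oct 13).
Kabul is UTC+4:30, so local arrival = 03:07 + 4:30 = 07:37 on Oct 13.

07:37 on October 13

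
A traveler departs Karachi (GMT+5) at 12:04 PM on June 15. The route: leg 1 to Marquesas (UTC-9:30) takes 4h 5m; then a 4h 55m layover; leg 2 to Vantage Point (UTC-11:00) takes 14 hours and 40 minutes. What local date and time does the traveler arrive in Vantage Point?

7:44 PM on June 15

Convert departure to UTC: 12:04 PM − 5:00 = 7:04 AM UTC on Jun 15.
Add 4 hours and 5 minutes leg 1 → 11:09 AM UTC.
Add 4 hours and 55 minutes layover in Marquesas → 4:04 PM UTC.
Add 14 hours 40 minutes leg 2 → 6:44 AM UTC (Jun 16).
Vantage Point is UTC−11:00, so local arrival = 6:44 AM − 11:00 = 7:44 PM on Jun 15.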